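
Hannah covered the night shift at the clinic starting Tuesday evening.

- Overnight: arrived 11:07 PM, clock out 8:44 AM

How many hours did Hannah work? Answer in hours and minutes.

Overnight: 11:07 PM → midnight = 0 h 53 min; midnight → 8:44 AM = 8 h 44 min; span 9 h 37 min

9 h 37 min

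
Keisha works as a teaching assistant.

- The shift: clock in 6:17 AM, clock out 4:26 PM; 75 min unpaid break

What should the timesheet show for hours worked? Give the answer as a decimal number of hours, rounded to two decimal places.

8.90 hours

The shift: 6:17 AM–4:26 PM = 10 h 9 min; less 75 min break → 8 h 54 min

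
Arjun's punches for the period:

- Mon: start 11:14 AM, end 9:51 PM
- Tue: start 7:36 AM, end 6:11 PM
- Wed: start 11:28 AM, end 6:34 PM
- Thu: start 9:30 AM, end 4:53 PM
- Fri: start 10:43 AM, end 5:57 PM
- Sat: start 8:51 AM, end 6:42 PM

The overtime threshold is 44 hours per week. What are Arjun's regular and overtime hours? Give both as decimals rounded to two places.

Regular 44.00 hours, overtime 8.77 hours

Mon: 11:14 AM–9:51 PM = 10 h 37 min
Tue: 7:36 AM–6:11 PM = 10 h 35 min
Wed: 11:28 AM–6:34 PM = 7 h 6 min
Thu: 9:30 AM–4:53 PM = 7 h 23 min
Fri: 10:43 AM–5:57 PM = 7 h 14 min
Sat: 8:51 AM–6:42 PM = 9 h 51 min
Total worked: 52 h 46 min = 52.77 h.
Threshold 44 h → overtime 8 h 46 min, regular 44 h 0 min.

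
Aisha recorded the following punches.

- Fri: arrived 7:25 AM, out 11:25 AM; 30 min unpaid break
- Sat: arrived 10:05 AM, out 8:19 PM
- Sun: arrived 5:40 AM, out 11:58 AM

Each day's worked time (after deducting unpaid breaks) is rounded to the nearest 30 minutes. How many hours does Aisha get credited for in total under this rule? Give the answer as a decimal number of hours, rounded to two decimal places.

Fri: 7:25 AM–11:25 AM = 4 h 0 min − 30 min = 3 h 30 min → rounds to 3 h 30 min
Sat: 10:05 AM–8:19 PM = 10 h 14 min → rounds to 10 h 0 min
Sun: 5:40 AM–11:58 AM = 6 h 18 min → rounds to 6 h 30 min
Total credited: 20 h 0 min.

20.00 hours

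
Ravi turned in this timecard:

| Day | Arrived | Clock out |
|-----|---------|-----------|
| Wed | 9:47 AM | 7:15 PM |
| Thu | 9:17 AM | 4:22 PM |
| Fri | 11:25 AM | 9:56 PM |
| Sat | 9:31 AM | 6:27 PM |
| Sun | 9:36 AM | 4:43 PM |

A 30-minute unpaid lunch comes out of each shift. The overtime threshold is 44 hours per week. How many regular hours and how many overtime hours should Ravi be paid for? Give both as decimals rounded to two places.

Wed: 9:47 AM–7:15 PM = 9 h 28 min; less 30 min break → 8 h 58 min
Thu: 9:17 AM–4:22 PM = 7 h 5 min; less 30 min break → 6 h 35 min
Fri: 11:25 AM–9:56 PM = 10 h 31 min; less 30 min break → 10 h 1 min
Sat: 9:31 AM–6:27 PM = 8 h 56 min; less 30 min break → 8 h 26 min
Sun: 9:36 AM–4:43 PM = 7 h 7 min; less 30 min break → 6 h 37 min
Total worked: 40 h 37 min = 40.62 h.
Threshold 44 h → overtime 0 h 0 min, regular 40 h 37 min.

Regular 40.62 hours, overtime 0.00 hours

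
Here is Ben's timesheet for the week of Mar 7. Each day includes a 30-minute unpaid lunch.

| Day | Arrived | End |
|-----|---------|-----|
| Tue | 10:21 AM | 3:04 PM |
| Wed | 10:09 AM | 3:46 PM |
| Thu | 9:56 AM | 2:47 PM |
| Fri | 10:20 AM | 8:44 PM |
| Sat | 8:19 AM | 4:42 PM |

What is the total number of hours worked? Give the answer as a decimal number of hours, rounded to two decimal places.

Tue: 10:21 AM–3:04 PM = 4 h 43 min; less 30 min break → 4 h 13 min
Wed: 10:09 AM–3:46 PM = 5 h 37 min; less 30 min break → 5 h 7 min
Thu: 9:56 AM–2:47 PM = 4 h 51 min; less 30 min break → 4 h 21 min
Fri: 10:20 AM–8:44 PM = 10 h 24 min; less 30 min break → 9 h 54 min
Sat: 8:19 AM–4:42 PM = 8 h 23 min; less 30 min break → 7 h 53 min
Total: 4 h 13 min + 5 h 7 min + 4 h 21 min + 9 h 54 min + 7 h 53 min = 31 h 28 min.

31.47 hours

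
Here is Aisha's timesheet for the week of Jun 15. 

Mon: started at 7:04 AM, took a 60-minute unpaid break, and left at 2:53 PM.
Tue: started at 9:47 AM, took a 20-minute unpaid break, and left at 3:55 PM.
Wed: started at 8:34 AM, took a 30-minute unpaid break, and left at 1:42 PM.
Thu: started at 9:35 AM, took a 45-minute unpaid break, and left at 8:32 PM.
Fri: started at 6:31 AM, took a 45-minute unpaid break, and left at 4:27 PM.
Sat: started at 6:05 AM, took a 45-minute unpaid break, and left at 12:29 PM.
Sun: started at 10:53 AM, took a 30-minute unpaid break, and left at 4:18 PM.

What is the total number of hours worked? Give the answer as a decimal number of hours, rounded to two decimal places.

Mon: 7:04 AM–2:53 PM = 7 h 49 min; less 60 min break → 6 h 49 min
Tue: 9:47 AM–3:55 PM = 6 h 8 min; less 20 min break → 5 h 48 min
Wed: 8:34 AM–1:42 PM = 5 h 8 min; less 30 min break → 4 h 38 min
Thu: 9:35 AM–8:32 PM = 10 h 57 min; less 45 min break → 10 h 12 min
Fri: 6:31 AM–4:27 PM = 9 h 56 min; less 45 min break → 9 h 11 min
Sat: 6:05 AM–12:29 PM = 6 h 24 min; less 45 min break → 5 h 39 min
Sun: 10:53 AM–4:18 PM = 5 h 25 min; less 30 min break → 4 h 55 min
Total: 6 h 49 min + 5 h 48 min + 4 h 38 min + 10 h 12 min + 9 h 11 min + 5 h 39 min + 4 h 55 min = 47 h 12 min.

47.20 hours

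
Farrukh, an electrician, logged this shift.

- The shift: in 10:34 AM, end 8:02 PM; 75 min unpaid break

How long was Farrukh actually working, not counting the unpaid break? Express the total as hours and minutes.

The shift: 10:34 AM–8:02 PM = 9 h 28 min; less 75 min break → 8 h 13 min

8 h 13 min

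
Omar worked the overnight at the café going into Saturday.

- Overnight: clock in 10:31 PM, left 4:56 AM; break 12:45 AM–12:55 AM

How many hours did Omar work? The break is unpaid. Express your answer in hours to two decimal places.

Overnight: 10:31 PM → midnight = 1 h 29 min; midnight → 4:56 AM = 4 h 56 min; span 6 h 25 min; less 10 min break → 6 h 15 min

6.25 hours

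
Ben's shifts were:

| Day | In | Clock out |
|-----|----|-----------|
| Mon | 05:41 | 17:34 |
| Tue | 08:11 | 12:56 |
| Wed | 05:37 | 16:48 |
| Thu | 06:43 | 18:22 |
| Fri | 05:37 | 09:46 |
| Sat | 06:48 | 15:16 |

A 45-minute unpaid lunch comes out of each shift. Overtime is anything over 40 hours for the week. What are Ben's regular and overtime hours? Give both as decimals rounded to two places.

Regular 40.00 hours, overtime 7.58 hours

Mon: 05:41–17:34 = 11 h 53 min; less 45 min break → 11 h 8 min
Tue: 08:11–12:56 = 4 h 45 min; less 45 min break → 4 h 0 min
Wed: 05:37–16:48 = 11 h 11 min; less 45 min break → 10 h 26 min
Thu: 06:43–18:22 = 11 h 39 min; less 45 min break → 10 h 54 min
Fri: 05:37–09:46 = 4 h 9 min; less 45 min break → 3 h 24 min
Sat: 06:48–15:16 = 8 h 28 min; less 45 min break → 7 h 43 min
Total worked: 47 h 35 min = 47.58 h.
Threshold 40 h → overtime 7 h 35 min, regular 40 h 0 min.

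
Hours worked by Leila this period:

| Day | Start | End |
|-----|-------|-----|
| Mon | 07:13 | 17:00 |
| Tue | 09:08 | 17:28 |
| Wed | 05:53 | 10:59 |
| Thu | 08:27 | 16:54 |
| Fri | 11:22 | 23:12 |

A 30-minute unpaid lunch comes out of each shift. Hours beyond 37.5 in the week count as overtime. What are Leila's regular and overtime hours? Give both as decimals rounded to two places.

Regular 37.50 hours, overtime 3.50 hours

Mon: 07:13–17:00 = 9 h 47 min; less 30 min break → 9 h 17 min
Tue: 09:08–17:28 = 8 h 20 min; less 30 min break → 7 h 50 min
Wed: 05:53–10:59 = 5 h 6 min; less 30 min break → 4 h 36 min
Thu: 08:27–16:54 = 8 h 27 min; less 30 min break → 7 h 57 min
Fri: 11:22–23:12 = 11 h 50 min; less 30 min break → 11 h 20 min
Total worked: 41 h 0 min = 41.00 h.
Threshold 37.5 h → overtime 3 h 30 min, regular 37 h 30 min.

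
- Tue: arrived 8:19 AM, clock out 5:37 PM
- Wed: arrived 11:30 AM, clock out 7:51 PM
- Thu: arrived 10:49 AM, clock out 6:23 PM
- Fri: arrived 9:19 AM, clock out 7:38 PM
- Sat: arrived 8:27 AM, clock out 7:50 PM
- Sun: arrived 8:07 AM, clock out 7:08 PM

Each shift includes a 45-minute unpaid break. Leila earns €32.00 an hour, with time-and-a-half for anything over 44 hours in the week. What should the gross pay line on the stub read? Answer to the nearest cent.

Tue: 8:19 AM–5:37 PM = 9 h 18 min; less 45 min break → 8 h 33 min
Wed: 11:30 AM–7:51 PM = 8 h 21 min; less 45 min break → 7 h 36 min
Thu: 10:49 AM–6:23 PM = 7 h 34 min; less 45 min break → 6 h 49 min
Fri: 9:19 AM–7:38 PM = 10 h 19 min; less 45 min break → 9 h 34 min
Sat: 8:27 AM–7:50 PM = 11 h 23 min; less 45 min break → 10 h 38 min
Sun: 8:07 AM–7:08 PM = 11 h 1 min; less 45 min break → 10 h 16 min
Total worked: 53 h 26 min = 3206 min.
Regular 44 h 0 min = 2640 min at €32.00/h; overtime 9 h 26 min = 566 min at €48.00/h.
Pay = (2640 × €32.00 + 566 × €48.00) ÷ 60 = €1860.80.

€1860.80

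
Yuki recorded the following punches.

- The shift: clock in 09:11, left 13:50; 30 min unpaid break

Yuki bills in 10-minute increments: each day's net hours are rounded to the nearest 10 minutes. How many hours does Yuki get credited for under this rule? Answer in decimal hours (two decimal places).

The shift: 09:11–13:50 = 4 h 39 min − 30 min = 4 h 9 min → rounds to 4 h 10 min

4.17 hours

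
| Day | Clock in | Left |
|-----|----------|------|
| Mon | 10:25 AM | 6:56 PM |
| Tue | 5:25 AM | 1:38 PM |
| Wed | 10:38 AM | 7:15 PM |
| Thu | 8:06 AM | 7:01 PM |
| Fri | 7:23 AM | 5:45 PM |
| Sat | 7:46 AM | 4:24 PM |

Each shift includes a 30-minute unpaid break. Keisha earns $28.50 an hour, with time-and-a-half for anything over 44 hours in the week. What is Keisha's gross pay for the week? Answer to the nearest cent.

$1607.40

Mon: 10:25 AM–6:56 PM = 8 h 31 min; less 30 min break → 8 h 1 min
Tue: 5:25 AM–1:38 PM = 8 h 13 min; less 30 min break → 7 h 43 min
Wed: 10:38 AM–7:15 PM = 8 h 37 min; less 30 min break → 8 h 7 min
Thu: 8:06 AM–7:01 PM = 10 h 55 min; less 30 min break → 10 h 25 min
Fri: 7:23 AM–5:45 PM = 10 h 22 min; less 30 min break → 9 h 52 min
Sat: 7:46 AM–4:24 PM = 8 h 38 min; less 30 min break → 8 h 8 min
Total worked: 52 h 16 min = 3136 min.
Regular 44 h 0 min = 2640 min at $28.50/h; overtime 8 h 16 min = 496 min at $42.75/h.
Pay = (2640 × $28.50 + 496 × $42.75) ÷ 60 = $1607.40.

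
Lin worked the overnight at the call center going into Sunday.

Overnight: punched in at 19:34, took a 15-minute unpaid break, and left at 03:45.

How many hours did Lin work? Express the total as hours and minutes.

7 h 56 min

Overnight: 19:34 → midnight = 4 h 26 min; midnight → 03:45 = 3 h 45 min; span 8 h 11 min; less 15 min break → 7 h 56 min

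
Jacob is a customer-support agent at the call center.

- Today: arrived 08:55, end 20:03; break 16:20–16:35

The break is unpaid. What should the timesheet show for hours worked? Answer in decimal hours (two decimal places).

Today: 08:55–20:03 = 11 h 8 min; less 15 min break → 10 h 53 min

10.88 hours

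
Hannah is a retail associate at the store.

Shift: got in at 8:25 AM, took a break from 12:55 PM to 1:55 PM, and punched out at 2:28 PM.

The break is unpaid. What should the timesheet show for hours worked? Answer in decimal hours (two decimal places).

5.05 hours

Shift: 8:25 AM–2:28 PM = 6 h 3 min; less 60 min break → 5 h 3 min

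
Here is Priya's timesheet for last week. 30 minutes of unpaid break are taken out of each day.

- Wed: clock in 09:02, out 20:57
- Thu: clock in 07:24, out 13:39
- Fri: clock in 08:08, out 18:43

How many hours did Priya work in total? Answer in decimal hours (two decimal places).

27.25 hours

Wed: 09:02–20:57 = 11 h 55 min; less 30 min break → 11 h 25 min
Thu: 07:24–13:39 = 6 h 15 min; less 30 min break → 5 h 45 min
Fri: 08:08–18:43 = 10 h 35 min; less 30 min break → 10 h 5 min
Total: 11 h 25 min + 5 h 45 min + 10 h 5 min = 27 h 15 min.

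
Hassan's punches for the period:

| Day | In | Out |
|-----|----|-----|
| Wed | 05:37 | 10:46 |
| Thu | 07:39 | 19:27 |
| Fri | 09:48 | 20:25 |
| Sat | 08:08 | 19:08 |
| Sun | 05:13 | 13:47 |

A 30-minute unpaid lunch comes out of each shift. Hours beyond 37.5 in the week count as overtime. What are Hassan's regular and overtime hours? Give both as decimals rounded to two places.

Regular 37.50 hours, overtime 7.13 hours

Wed: 05:37–10:46 = 5 h 9 min; less 30 min break → 4 h 39 min
Thu: 07:39–19:27 = 11 h 48 min; less 30 min break → 11 h 18 min
Fri: 09:48–20:25 = 10 h 37 min; less 30 min break → 10 h 7 min
Sat: 08:08–19:08 = 11 h 0 min; less 30 min break → 10 h 30 min
Sun: 05:13–13:47 = 8 h 34 min; less 30 min break → 8 h 4 min
Total worked: 44 h 38 min = 44.63 h.
Threshold 37.5 h → overtime 7 h 8 min, regular 37 h 30 min.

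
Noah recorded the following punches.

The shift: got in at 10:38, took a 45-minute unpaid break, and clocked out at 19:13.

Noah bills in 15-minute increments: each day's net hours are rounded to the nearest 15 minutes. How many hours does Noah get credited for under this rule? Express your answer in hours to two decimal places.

7.75 hours

The shift: 10:38–19:13 = 8 h 35 min − 45 min = 7 h 50 min → rounds to 7 h 45 min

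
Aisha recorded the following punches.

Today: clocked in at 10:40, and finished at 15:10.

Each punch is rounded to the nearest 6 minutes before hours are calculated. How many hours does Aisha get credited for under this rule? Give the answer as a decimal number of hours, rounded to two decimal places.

4.50 hours

Today: in 10:40→10:42, out 15:10→15:12; 4 h 30 min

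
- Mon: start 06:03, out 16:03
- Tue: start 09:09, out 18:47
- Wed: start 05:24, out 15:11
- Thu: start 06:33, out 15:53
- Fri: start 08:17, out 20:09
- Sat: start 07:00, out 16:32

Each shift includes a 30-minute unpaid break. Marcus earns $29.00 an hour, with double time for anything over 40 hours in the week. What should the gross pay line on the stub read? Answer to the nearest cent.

$2154.70

Mon: 06:03–16:03 = 10 h 0 min; less 30 min break → 9 h 30 min
Tue: 09:09–18:47 = 9 h 38 min; less 30 min break → 9 h 8 min
Wed: 05:24–15:11 = 9 h 47 min; less 30 min break → 9 h 17 min
Thu: 06:33–15:53 = 9 h 20 min; less 30 min break → 8 h 50 min
Fri: 08:17–20:09 = 11 h 52 min; less 30 min break → 11 h 22 min
Sat: 07:00–16:32 = 9 h 32 min; less 30 min break → 9 h 2 min
Total worked: 57 h 9 min = 3429 min.
Regular 40 h 0 min = 2400 min at $29.00/h; overtime 17 h 9 min = 1029 min at $58.00/h.
Pay = (2400 × $29.00 + 1029 × $58.00) ÷ 60 = $2154.70.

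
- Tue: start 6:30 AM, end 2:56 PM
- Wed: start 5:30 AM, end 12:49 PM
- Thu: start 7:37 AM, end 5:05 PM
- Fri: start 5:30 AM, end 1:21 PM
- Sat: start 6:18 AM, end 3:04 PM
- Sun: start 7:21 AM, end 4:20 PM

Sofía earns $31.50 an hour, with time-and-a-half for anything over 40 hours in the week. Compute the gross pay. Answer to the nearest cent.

$1771.09

Tue: 6:30 AM–2:56 PM = 8 h 26 min
Wed: 5:30 AM–12:49 PM = 7 h 19 min
Thu: 7:37 AM–5:05 PM = 9 h 28 min
Fri: 5:30 AM–1:21 PM = 7 h 51 min
Sat: 6:18 AM–3:04 PM = 8 h 46 min
Sun: 7:21 AM–4:20 PM = 8 h 59 min
Total worked: 50 h 49 min = 3049 min.
Regular 40 h 0 min = 2400 min at $31.50/h; overtime 10 h 49 min = 649 min at $47.25/h.
Pay = (2400 × $31.50 + 649 × $47.25) ÷ 60 = $1771.09.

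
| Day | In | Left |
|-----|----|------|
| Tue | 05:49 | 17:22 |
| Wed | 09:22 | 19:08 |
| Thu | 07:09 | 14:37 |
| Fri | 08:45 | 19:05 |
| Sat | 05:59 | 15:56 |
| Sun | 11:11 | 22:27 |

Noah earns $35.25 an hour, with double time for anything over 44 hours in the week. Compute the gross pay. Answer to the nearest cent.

$2702.50

Tue: 05:49–17:22 = 11 h 33 min
Wed: 09:22–19:08 = 9 h 46 min
Thu: 07:09–14:37 = 7 h 28 min
Fri: 08:45–19:05 = 10 h 20 min
Sat: 05:59–15:56 = 9 h 57 min
Sun: 11:11–22:27 = 11 h 16 min
Total worked: 60 h 20 min = 3620 min.
Regular 44 h 0 min = 2640 min at $35.25/h; overtime 16 h 20 min = 980 min at $70.50/h.
Pay = (2640 × $35.25 + 980 × $70.50) ÷ 60 = $2702.50.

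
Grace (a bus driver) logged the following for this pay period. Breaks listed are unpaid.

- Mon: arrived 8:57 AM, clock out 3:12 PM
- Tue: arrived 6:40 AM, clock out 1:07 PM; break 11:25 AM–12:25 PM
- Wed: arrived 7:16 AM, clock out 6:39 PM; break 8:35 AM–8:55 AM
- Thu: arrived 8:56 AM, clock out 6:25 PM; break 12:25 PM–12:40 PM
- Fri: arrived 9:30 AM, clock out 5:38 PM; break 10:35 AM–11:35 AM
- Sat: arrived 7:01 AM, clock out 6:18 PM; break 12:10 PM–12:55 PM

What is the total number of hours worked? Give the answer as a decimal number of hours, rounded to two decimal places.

Mon: 8:57 AM–3:12 PM = 6 h 15 min
Tue: 6:40 AM–1:07 PM = 6 h 27 min; less 60 min break → 5 h 27 min
Wed: 7:16 AM–6:39 PM = 11 h 23 min; less 20 min break → 11 h 3 min
Thu: 8:56 AM–6:25 PM = 9 h 29 min; less 15 min break → 9 h 14 min
Fri: 9:30 AM–5:38 PM = 8 h 8 min; less 60 min break → 7 h 8 min
Sat: 7:01 AM–6:18 PM = 11 h 17 min; less 45 min break → 10 h 32 min
Total: 6 h 15 min + 5 h 27 min + 11 h 3 min + 9 h 14 min + 7 h 8 min + 10 h 32 min = 49 h 39 min.

49.65 hours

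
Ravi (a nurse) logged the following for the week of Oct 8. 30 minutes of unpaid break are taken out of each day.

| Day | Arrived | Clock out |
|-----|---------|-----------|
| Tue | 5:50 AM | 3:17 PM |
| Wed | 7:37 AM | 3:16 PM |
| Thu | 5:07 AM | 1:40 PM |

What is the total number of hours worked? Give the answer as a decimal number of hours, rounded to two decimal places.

Tue: 5:50 AM–3:17 PM = 9 h 27 min; less 30 min break → 8 h 57 min
Wed: 7:37 AM–3:16 PM = 7 h 39 min; less 30 min break → 7 h 9 min
Thu: 5:07 AM–1:40 PM = 8 h 33 min; less 30 min break → 8 h 3 min
Total: 8 h 57 min + 7 h 9 min + 8 h 3 min = 24 h 9 min.

24.15 hours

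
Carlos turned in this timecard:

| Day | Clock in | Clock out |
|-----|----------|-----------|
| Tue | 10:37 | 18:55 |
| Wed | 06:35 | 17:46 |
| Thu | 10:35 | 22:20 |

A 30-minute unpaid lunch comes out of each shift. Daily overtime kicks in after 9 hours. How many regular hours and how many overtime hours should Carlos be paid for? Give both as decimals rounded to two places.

Regular 25.80 hours, overtime 3.93 hours

Tue: 10:37–18:55 = 8 h 18 min; less 30 min break → 7 h 48 min
Wed: 06:35–17:46 = 11 h 11 min; less 30 min break → 10 h 41 min
Thu: 10:35–22:20 = 11 h 45 min; less 30 min break → 11 h 15 min
Tue reg 7 h 48 min / OT 0 h 0 min; Wed reg 9 h 0 min / OT 1 h 41 min; Thu reg 9 h 0 min / OT 2 h 15 min.
Totals: regular 25 h 48 min, overtime 3 h 56 min.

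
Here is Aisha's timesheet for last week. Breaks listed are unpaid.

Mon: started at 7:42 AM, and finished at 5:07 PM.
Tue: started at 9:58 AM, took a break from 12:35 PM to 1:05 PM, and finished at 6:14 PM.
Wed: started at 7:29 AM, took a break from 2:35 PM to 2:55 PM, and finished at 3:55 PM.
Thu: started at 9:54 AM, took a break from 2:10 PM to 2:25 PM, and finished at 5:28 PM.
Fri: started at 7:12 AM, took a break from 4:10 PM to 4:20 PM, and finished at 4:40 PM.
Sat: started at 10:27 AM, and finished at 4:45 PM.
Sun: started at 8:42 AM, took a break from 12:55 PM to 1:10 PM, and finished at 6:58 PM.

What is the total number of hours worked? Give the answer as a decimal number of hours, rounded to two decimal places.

Mon: 7:42 AM–5:07 PM = 9 h 25 min
Tue: 9:58 AM–6:14 PM = 8 h 16 min; less 30 min break → 7 h 46 min
Wed: 7:29 AM–3:55 PM = 8 h 26 min; less 20 min break → 8 h 6 min
Thu: 9:54 AM–5:28 PM = 7 h 34 min; less 15 min break → 7 h 19 min
Fri: 7:12 AM–4:40 PM = 9 h 28 min; less 10 min break → 9 h 18 min
Sat: 10:27 AM–4:45 PM = 6 h 18 min
Sun: 8:42 AM–6:58 PM = 10 h 16 min; less 15 min break → 10 h 1 min
Total: 9 h 25 min + 7 h 46 min + 8 h 6 min + 7 h 19 min + 9 h 18 min + 6 h 18 min + 10 h 1 min = 58 h 13 min.

58.22 hours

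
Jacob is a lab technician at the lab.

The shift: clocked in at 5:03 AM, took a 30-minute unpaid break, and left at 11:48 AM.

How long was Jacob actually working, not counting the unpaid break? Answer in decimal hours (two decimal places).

6.25 hours

The shift: 5:03 AM–11:48 AM = 6 h 45 min; less 30 min break → 6 h 15 min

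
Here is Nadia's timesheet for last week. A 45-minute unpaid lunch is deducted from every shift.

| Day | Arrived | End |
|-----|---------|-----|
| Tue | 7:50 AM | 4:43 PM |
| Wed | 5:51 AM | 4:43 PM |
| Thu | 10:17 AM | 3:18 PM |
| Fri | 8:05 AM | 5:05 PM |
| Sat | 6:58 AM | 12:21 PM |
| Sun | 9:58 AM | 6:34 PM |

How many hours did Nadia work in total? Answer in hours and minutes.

Tue: 7:50 AM–4:43 PM = 8 h 53 min; less 45 min break → 8 h 8 min
Wed: 5:51 AM–4:43 PM = 10 h 52 min; less 45 min break → 10 h 7 min
Thu: 10:17 AM–3:18 PM = 5 h 1 min; less 45 min break → 4 h 16 min
Fri: 8:05 AM–5:05 PM = 9 h 0 min; less 45 min break → 8 h 15 min
Sat: 6:58 AM–12:21 PM = 5 h 23 min; less 45 min break → 4 h 38 min
Sun: 9:58 AM–6:34 PM = 8 h 36 min; less 45 min break → 7 h 51 min
Total: 8 h 8 min + 10 h 7 min + 4 h 16 min + 8 h 15 min + 4 h 38 min + 7 h 51 min = 43 h 15 min.

43 h 15 min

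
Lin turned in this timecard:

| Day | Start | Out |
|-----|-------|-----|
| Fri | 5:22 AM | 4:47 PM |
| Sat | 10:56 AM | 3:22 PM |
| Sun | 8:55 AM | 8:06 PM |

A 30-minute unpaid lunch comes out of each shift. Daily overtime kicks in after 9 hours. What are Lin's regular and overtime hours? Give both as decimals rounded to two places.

Regular 21.93 hours, overtime 3.60 hours

Fri: 5:22 AM–4:47 PM = 11 h 25 min; less 30 min break → 10 h 55 min
Sat: 10:56 AM–3:22 PM = 4 h 26 min; less 30 min break → 3 h 56 min
Sun: 8:55 AM–8:06 PM = 11 h 11 min; less 30 min break → 10 h 41 min
Fri reg 9 h 0 min / OT 1 h 55 min; Sat reg 3 h 56 min / OT 0 h 0 min; Sun reg 9 h 0 min / OT 1 h 41 min.
Totals: regular 21 h 56 min, overtime 3 h 36 min.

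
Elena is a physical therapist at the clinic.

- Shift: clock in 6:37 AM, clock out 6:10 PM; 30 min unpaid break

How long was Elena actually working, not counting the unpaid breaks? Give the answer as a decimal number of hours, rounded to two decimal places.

11.05 hours

Shift: 6:37 AM–6:10 PM = 11 h 33 min; less 30 min break → 11 h 3 min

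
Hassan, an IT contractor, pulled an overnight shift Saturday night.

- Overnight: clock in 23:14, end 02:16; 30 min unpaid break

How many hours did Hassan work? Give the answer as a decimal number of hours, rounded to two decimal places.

Overnight: 23:14 → midnight = 0 h 46 min; midnight → 02:16 = 2 h 16 min; span 3 h 2 min; less 30 min break → 2 h 32 min

2.53 hours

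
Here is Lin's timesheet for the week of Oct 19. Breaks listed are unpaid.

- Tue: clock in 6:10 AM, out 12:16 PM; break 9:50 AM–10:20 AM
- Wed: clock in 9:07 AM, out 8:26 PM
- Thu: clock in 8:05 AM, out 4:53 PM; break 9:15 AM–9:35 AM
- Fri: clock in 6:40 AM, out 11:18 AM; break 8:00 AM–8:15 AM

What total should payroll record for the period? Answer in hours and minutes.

29 h 46 min

Tue: 6:10 AM–12:16 PM = 6 h 6 min; less 30 min break → 5 h 36 min
Wed: 9:07 AM–8:26 PM = 11 h 19 min
Thu: 8:05 AM–4:53 PM = 8 h 48 min; less 20 min break → 8 h 28 min
Fri: 6:40 AM–11:18 AM = 4 h 38 min; less 15 min break → 4 h 23 min
Total: 5 h 36 min + 11 h 19 min + 8 h 28 min + 4 h 23 min = 29 h 46 min.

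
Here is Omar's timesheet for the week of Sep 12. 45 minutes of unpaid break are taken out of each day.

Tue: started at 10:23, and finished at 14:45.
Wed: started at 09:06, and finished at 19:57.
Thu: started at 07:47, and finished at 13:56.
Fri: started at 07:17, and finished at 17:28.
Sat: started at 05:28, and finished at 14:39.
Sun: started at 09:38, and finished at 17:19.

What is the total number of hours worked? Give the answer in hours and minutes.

43 h 55 min

Tue: 10:23–14:45 = 4 h 22 min; less 45 min break → 3 h 37 min
Wed: 09:06–19:57 = 10 h 51 min; less 45 min break → 10 h 6 min
Thu: 07:47–13:56 = 6 h 9 min; less 45 min break → 5 h 24 min
Fri: 07:17–17:28 = 10 h 11 min; less 45 min break → 9 h 26 min
Sat: 05:28–14:39 = 9 h 11 min; less 45 min break → 8 h 26 min
Sun: 09:38–17:19 = 7 h 41 min; less 45 min break → 6 h 56 min
Total: 3 h 37 min + 10 h 6 min + 5 h 24 min + 9 h 26 min + 8 h 26 min + 6 h 56 min = 43 h 55 min.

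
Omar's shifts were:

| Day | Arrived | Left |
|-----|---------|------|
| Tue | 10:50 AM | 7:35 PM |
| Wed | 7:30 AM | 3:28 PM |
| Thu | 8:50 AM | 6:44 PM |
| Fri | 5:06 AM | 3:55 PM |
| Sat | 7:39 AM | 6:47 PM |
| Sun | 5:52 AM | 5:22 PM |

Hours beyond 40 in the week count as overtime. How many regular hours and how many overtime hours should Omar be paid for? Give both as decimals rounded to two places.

Regular 40.00 hours, overtime 20.07 hours

Tue: 10:50 AM–7:35 PM = 8 h 45 min
Wed: 7:30 AM–3:28 PM = 7 h 58 min
Thu: 8:50 AM–6:44 PM = 9 h 54 min
Fri: 5:06 AM–3:55 PM = 10 h 49 min
Sat: 7:39 AM–6:47 PM = 11 h 8 min
Sun: 5:52 AM–5:22 PM = 11 h 30 min
Total worked: 60 h 4 min = 60.07 h.
Threshold 40 h → overtime 20 h 4 min, regular 40 h 0 min.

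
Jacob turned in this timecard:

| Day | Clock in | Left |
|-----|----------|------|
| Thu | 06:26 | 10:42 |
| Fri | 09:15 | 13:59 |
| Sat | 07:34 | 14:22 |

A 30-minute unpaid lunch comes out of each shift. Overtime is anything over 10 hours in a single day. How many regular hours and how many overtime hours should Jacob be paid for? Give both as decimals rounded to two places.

Regular 14.30 hours, overtime 0.00 hours

Thu: 06:26–10:42 = 4 h 16 min; less 30 min break → 3 h 46 min
Fri: 09:15–13:59 = 4 h 44 min; less 30 min break → 4 h 14 min
Sat: 07:34–14:22 = 6 h 48 min; less 30 min break → 6 h 18 min
Thu reg 3 h 46 min / OT 0 h 0 min; Fri reg 4 h 14 min / OT 0 h 0 min; Sat reg 6 h 18 min / OT 0 h 0 min.
Totals: regular 14 h 18 min, overtime 0 h 0 min.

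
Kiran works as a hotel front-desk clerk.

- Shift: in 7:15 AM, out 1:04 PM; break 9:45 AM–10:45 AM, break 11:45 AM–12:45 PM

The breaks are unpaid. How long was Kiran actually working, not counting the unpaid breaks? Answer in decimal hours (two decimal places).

3.82 hours

Shift: 7:15 AM–1:04 PM = 5 h 49 min; less 120 min break → 3 h 49 min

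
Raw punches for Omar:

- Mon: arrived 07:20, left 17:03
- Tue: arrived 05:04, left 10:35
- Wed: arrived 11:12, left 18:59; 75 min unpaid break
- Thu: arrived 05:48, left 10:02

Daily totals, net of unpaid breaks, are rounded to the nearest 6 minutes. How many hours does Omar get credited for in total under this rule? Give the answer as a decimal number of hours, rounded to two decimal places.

Mon: 07:20–17:03 = 9 h 43 min → rounds to 9 h 42 min
Tue: 05:04–10:35 = 5 h 31 min → rounds to 5 h 30 min
Wed: 11:12–18:59 = 7 h 47 min − 75 min = 6 h 32 min → rounds to 6 h 30 min
Thu: 05:48–10:02 = 4 h 14 min → rounds to 4 h 12 min
Total credited: 25 h 54 min.

25.90 hours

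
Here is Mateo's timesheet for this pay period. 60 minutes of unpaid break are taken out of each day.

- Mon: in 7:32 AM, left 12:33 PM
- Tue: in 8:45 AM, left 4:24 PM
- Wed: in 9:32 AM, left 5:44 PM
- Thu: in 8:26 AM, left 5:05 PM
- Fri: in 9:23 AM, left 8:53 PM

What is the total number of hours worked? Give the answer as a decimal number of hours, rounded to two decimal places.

36.02 hours

Mon: 7:32 AM–12:33 PM = 5 h 1 min; less 60 min break → 4 h 1 min
Tue: 8:45 AM–4:24 PM = 7 h 39 min; less 60 min break → 6 h 39 min
Wed: 9:32 AM–5:44 PM = 8 h 12 min; less 60 min break → 7 h 12 min
Thu: 8:26 AM–5:05 PM = 8 h 39 min; less 60 min break → 7 h 39 min
Fri: 9:23 AM–8:53 PM = 11 h 30 min; less 60 min break → 10 h 30 min
Total: 4 h 1 min + 6 h 39 min + 7 h 12 min + 7 h 39 min + 10 h 30 min = 36 h 1 min.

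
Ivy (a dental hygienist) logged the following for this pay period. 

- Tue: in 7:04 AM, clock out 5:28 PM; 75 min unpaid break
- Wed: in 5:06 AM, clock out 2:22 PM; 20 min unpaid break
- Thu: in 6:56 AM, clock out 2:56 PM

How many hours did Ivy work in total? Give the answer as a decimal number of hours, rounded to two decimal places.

26.08 hours

Tue: 7:04 AM–5:28 PM = 10 h 24 min; less 75 min break → 9 h 9 min
Wed: 5:06 AM–2:22 PM = 9 h 16 min; less 20 min break → 8 h 56 min
Thu: 6:56 AM–2:56 PM = 8 h 0 min
Total: 9 h 9 min + 8 h 56 min + 8 h 0 min = 26 h 5 min.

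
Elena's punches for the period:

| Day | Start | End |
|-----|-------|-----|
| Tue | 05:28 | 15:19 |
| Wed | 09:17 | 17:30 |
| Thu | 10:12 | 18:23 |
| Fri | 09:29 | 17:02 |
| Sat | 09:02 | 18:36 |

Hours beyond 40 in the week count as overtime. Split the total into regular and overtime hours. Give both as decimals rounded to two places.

Regular 40.00 hours, overtime 3.37 hours

Tue: 05:28–15:19 = 9 h 51 min
Wed: 09:17–17:30 = 8 h 13 min
Thu: 10:12–18:23 = 8 h 11 min
Fri: 09:29–17:02 = 7 h 33 min
Sat: 09:02–18:36 = 9 h 34 min
Total worked: 43 h 22 min = 43.37 h.
Threshold 40 h → overtime 3 h 22 min, regular 40 h 0 min.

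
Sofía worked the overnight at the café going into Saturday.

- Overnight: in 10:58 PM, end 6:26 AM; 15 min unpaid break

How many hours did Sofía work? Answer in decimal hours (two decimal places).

Overnight: 10:58 PM → midnight = 1 h 2 min; midnight → 6:26 AM = 6 h 26 min; span 7 h 28 min; less 15 min break → 7 h 13 min

7.22 hours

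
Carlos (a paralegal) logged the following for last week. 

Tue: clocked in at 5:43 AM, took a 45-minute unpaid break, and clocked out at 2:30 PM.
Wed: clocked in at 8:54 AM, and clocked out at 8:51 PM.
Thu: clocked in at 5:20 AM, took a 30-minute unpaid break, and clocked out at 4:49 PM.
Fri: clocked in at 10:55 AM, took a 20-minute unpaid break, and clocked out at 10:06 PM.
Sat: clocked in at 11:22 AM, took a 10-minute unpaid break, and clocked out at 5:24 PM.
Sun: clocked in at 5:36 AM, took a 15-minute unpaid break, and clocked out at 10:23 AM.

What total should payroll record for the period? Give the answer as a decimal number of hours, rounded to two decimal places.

Tue: 5:43 AM–2:30 PM = 8 h 47 min; less 45 min break → 8 h 2 min
Wed: 8:54 AM–8:51 PM = 11 h 57 min
Thu: 5:20 AM–4:49 PM = 11 h 29 min; less 30 min break → 10 h 59 min
Fri: 10:55 AM–10:06 PM = 11 h 11 min; less 20 min break → 10 h 51 min
Sat: 11:22 AM–5:24 PM = 6 h 2 min; less 10 min break → 5 h 52 min
Sun: 5:36 AM–10:23 AM = 4 h 47 min; less 15 min break → 4 h 32 min
Total: 8 h 2 min + 11 h 57 min + 10 h 59 min + 10 h 51 min + 5 h 52 min + 4 h 32 min = 52 h 13 min.

52.22 hours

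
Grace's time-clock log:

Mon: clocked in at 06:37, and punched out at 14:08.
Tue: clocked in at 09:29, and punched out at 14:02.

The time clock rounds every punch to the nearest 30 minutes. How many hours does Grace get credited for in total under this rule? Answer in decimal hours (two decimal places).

Mon: in 06:37→06:30, out 14:08→14:00; 7 h 30 min
Tue: in 09:29→09:30, out 14:02→14:00; 4 h 30 min
Total credited: 12 h 0 min.

12.00 hours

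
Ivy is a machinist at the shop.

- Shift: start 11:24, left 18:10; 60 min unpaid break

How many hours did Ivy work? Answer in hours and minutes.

5 h 46 min

Shift: 11:24–18:10 = 6 h 46 min; less 60 min break → 5 h 46 min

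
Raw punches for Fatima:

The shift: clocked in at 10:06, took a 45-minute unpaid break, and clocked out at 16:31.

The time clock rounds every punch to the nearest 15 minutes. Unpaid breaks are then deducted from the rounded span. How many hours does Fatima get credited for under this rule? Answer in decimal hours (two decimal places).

5.75 hours

The shift: in 10:06→10:00, out 16:31→16:30; 6 h 30 min − 45 min = 5 h 45 min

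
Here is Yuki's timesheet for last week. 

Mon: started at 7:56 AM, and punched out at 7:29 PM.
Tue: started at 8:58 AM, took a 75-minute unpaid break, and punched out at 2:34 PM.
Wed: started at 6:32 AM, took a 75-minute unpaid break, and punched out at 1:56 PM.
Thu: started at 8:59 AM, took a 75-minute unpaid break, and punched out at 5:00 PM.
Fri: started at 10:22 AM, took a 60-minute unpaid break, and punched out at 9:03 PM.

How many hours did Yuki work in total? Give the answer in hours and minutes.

38 h 30 min

Mon: 7:56 AM–7:29 PM = 11 h 33 min
Tue: 8:58 AM–2:34 PM = 5 h 36 min; less 75 min break → 4 h 21 min
Wed: 6:32 AM–1:56 PM = 7 h 24 min; less 75 min break → 6 h 9 min
Thu: 8:59 AM–5:00 PM = 8 h 1 min; less 75 min break → 6 h 46 min
Fri: 10:22 AM–9:03 PM = 10 h 41 min; less 60 min break → 9 h 41 min
Total: 11 h 33 min + 4 h 21 min + 6 h 9 min + 6 h 46 min + 9 h 41 min = 38 h 30 min.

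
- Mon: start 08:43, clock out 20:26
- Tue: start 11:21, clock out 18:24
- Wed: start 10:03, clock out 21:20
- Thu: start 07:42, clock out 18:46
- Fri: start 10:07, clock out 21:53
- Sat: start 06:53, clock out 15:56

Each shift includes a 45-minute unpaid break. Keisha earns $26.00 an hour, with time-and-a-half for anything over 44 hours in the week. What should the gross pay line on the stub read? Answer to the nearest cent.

$1667.90

Mon: 08:43–20:26 = 11 h 43 min; less 45 min break → 10 h 58 min
Tue: 11:21–18:24 = 7 h 3 min; less 45 min break → 6 h 18 min
Wed: 10:03–21:20 = 11 h 17 min; less 45 min break → 10 h 32 min
Thu: 07:42–18:46 = 11 h 4 min; less 45 min break → 10 h 19 min
Fri: 10:07–21:53 = 11 h 46 min; less 45 min break → 11 h 1 min
Sat: 06:53–15:56 = 9 h 3 min; less 45 min break → 8 h 18 min
Total worked: 57 h 26 min = 3446 min.
Regular 44 h 0 min = 2640 min at $26.00/h; overtime 13 h 26 min = 806 min at $39.00/h.
Pay = (2640 × $26.00 + 806 × $39.00) ÷ 60 = $1667.90.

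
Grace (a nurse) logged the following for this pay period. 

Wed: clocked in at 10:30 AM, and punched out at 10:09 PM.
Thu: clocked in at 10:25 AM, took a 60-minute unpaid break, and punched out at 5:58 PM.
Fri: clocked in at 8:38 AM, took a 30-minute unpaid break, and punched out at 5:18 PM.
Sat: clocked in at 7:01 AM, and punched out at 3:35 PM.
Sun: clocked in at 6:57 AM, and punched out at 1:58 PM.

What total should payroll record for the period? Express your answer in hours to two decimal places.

41.95 hours

Wed: 10:30 AM–10:09 PM = 11 h 39 min
Thu: 10:25 AM–5:58 PM = 7 h 33 min; less 60 min break → 6 h 33 min
Fri: 8:38 AM–5:18 PM = 8 h 40 min; less 30 min break → 8 h 10 min
Sat: 7:01 AM–3:35 PM = 8 h 34 min
Sun: 6:57 AM–1:58 PM = 7 h 1 min
Total: 11 h 39 min + 6 h 33 min + 8 h 10 min + 8 h 34 min + 7 h 1 min = 41 h 57 min.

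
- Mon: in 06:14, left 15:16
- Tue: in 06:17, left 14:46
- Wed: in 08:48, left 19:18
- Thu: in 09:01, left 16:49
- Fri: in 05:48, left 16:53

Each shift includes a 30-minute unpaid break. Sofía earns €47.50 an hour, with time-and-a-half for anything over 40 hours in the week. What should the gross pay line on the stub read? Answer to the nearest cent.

Mon: 06:14–15:16 = 9 h 2 min; less 30 min break → 8 h 32 min
Tue: 06:17–14:46 = 8 h 29 min; less 30 min break → 7 h 59 min
Wed: 08:48–19:18 = 10 h 30 min; less 30 min break → 10 h 0 min
Thu: 09:01–16:49 = 7 h 48 min; less 30 min break → 7 h 18 min
Fri: 05:48–16:53 = 11 h 5 min; less 30 min break → 10 h 35 min
Total worked: 44 h 24 min = 2664 min.
Regular 40 h 0 min = 2400 min at €47.50/h; overtime 4 h 24 min = 264 min at €71.25/h.
Pay = (2400 × €47.50 + 264 × €71.25) ÷ 60 = €2213.50.

€2213.50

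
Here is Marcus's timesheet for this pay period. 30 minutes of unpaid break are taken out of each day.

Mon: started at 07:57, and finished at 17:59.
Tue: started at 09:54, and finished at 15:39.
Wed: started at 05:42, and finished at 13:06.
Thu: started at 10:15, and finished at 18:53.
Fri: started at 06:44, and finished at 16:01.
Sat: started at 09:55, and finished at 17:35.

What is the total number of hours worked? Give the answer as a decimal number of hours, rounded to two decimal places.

Mon: 07:57–17:59 = 10 h 2 min; less 30 min break → 9 h 32 min
Tue: 09:54–15:39 = 5 h 45 min; less 30 min break → 5 h 15 min
Wed: 05:42–13:06 = 7 h 24 min; less 30 min break → 6 h 54 min
Thu: 10:15–18:53 = 8 h 38 min; less 30 min break → 8 h 8 min
Fri: 06:44–16:01 = 9 h 17 min; less 30 min break → 8 h 47 min
Sat: 09:55–17:35 = 7 h 40 min; less 30 min break → 7 h 10 min
Total: 9 h 32 min + 5 h 15 min + 6 h 54 min + 8 h 8 min + 8 h 47 min + 7 h 10 min = 45 h 46 min.

45.77 hours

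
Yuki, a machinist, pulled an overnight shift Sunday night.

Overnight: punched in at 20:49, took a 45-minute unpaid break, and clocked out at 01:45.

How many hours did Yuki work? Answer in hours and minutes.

Overnight: 20:49 → midnight = 3 h 11 min; midnight → 01:45 = 1 h 45 min; span 4 h 56 min; less 45 min break → 4 h 11 min

4 h 11 min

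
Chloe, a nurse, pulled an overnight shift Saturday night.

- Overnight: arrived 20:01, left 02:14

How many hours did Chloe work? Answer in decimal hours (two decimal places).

6.22 hours

Overnight: 20:01 → midnight = 3 h 59 min; midnight → 02:14 = 2 h 14 min; span 6 h 13 min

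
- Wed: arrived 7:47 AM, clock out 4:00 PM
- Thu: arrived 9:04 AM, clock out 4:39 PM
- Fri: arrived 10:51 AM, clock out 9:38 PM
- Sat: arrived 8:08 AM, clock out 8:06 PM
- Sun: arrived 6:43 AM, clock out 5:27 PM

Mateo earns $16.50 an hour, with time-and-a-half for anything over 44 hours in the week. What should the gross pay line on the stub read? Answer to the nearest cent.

$856.76

Wed: 7:47 AM–4:00 PM = 8 h 13 min
Thu: 9:04 AM–4:39 PM = 7 h 35 min
Fri: 10:51 AM–9:38 PM = 10 h 47 min
Sat: 8:08 AM–8:06 PM = 11 h 58 min
Sun: 6:43 AM–5:27 PM = 10 h 44 min
Total worked: 49 h 17 min = 2957 min.
Regular 44 h 0 min = 2640 min at $16.50/h; overtime 5 h 17 min = 317 min at $24.75/h.
Pay = (2640 × $16.50 + 317 × $24.75) ÷ 60 = $856.76.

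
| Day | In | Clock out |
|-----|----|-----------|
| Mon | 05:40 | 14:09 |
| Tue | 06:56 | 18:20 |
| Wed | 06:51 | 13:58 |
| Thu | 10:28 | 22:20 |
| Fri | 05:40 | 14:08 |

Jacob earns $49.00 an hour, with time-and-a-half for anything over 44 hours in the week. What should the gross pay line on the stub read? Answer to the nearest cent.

$2401.00

Mon: 05:40–14:09 = 8 h 29 min
Tue: 06:56–18:20 = 11 h 24 min
Wed: 06:51–13:58 = 7 h 7 min
Thu: 10:28–22:20 = 11 h 52 min
Fri: 05:40–14:08 = 8 h 28 min
Total worked: 47 h 20 min = 2840 min.
Regular 44 h 0 min = 2640 min at $49.00/h; overtime 3 h 20 min = 200 min at $73.50/h.
Pay = (2640 × $49.00 + 200 × $73.50) ÷ 60 = $2401.00.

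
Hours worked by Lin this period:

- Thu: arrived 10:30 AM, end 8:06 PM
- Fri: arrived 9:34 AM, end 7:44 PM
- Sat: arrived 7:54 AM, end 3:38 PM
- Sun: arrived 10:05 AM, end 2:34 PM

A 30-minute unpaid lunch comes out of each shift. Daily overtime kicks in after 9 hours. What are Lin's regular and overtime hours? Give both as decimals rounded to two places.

Thu: 10:30 AM–8:06 PM = 9 h 36 min; less 30 min break → 9 h 6 min
Fri: 9:34 AM–7:44 PM = 10 h 10 min; less 30 min break → 9 h 40 min
Sat: 7:54 AM–3:38 PM = 7 h 44 min; less 30 min break → 7 h 14 min
Sun: 10:05 AM–2:34 PM = 4 h 29 min; less 30 min break → 3 h 59 min
Thu reg 9 h 0 min / OT 0 h 6 min; Fri reg 9 h 0 min / OT 0 h 40 min; Sat reg 7 h 14 min / OT 0 h 0 min; Sun reg 3 h 59 min / OT 0 h 0 min.
Totals: regular 29 h 13 min, overtime 0 h 46 min.

Regular 29.22 hours, overtime 0.77 hours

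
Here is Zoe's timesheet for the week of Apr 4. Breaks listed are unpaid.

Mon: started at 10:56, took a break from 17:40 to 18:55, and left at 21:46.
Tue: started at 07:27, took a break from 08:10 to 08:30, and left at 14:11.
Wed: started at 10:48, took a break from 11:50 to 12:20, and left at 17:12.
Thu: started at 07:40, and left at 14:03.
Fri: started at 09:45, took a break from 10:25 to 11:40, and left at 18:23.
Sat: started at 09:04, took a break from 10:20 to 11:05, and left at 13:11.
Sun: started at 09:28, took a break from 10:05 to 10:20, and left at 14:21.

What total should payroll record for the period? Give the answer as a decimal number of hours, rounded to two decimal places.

Mon: 10:56–21:46 = 10 h 50 min; less 75 min break → 9 h 35 min
Tue: 07:27–14:11 = 6 h 44 min; less 20 min break → 6 h 24 min
Wed: 10:48–17:12 = 6 h 24 min; less 30 min break → 5 h 54 min
Thu: 07:40–14:03 = 6 h 23 min
Fri: 09:45–18:23 = 8 h 38 min; less 75 min break → 7 h 23 min
Sat: 09:04–13:11 = 4 h 7 min; less 45 min break → 3 h 22 min
Sun: 09:28–14:21 = 4 h 53 min; less 15 min break → 4 h 38 min
Total: 9 h 35 min + 6 h 24 min + 5 h 54 min + 6 h 23 min + 7 h 23 min + 3 h 22 min + 4 h 38 min = 43 h 39 min.

43.65 hours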